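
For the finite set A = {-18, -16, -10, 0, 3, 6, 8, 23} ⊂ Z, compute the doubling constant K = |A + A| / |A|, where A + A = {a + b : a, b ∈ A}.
K = |A + A| / |A| = 33/8

Enumerate A + A = {a + b : a, b ∈ A}. With |A| = 8, there are |A|^2 = 64 ordered sum pairs; collecting distinct values, A + A = {-36, -34, -32, -28, -26, -20, -18, -16, -15, -13, -12, -10, -8, -7, -4, -2, 0, 3, 5, 6, 7, 8, 9, 11, 12, 13, 14, 16, 23, 26, 29, 31, 46}, so |A + A| = 33. Thus K = 33/8. For comparison, the minimum possible |A + A| over all 8-element sets is 2·8 − 1 = 15 (so min K = 15/8), attained only by arithmetic progressions.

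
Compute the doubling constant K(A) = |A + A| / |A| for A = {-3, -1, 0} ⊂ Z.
K = |A + A| / |A| = 6/3 = 2

Enumerate A + A = {a + b : a, b ∈ A}. With |A| = 3, there are |A|^2 = 9 ordered sum pairs; collecting distinct values, A + A = {-6, -4, -3, -2, -1, 0}, so |A + A| = 6. Thus K = 6/3 = 2. For comparison, the minimum possible |A + A| over all 3-element sets is 2·3 − 1 = 5 (so min K = 5/3), attained only by arithmetic progressions.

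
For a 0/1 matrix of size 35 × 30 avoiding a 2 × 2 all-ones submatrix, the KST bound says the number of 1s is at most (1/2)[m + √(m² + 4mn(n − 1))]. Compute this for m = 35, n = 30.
z(35, 30; 2, 2) ≤ (1/2)[35 + √(35² + 4·35·30·29)] = (1/2)[35 + √123025] = 192.8746

Kővári–Sós–Turán: let r_1, ..., r_35 be the row sums and z = Σ r_i the total number of 1s. Each pair of columns can share at most one row with both entries 1 (else a 2×2 all-ones block appears), so Σ_i C(r_i, 2) ≤ C(30, 2) = 435. By convexity Σ_i C(r_i, 2) ≥ 35·C(z/35, 2) = z(z − 35)/(2·35), giving z² − 35z − 35·30·29 ≤ 0 and hence z ≤ (1/2)[35 + √(1225 + 4·30450)] = (1/2)[35 + √123025] ≈ (1/2)(35 + 350.7492) = 192.8746.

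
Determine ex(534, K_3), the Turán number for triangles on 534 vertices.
ex(534, K_3) = ⌊534^2/4⌋ = 71289

Mantel (1907): a triangle-free graph on n vertices has at most ⌊n^2/4⌋ edges, with equality for the complete bipartite graph K_{⌊n/2⌋, ⌈n/2⌉}. For n = 534: ⌊534^2/4⌋ = ⌊285156/4⌋ = 71289. The extremal graph is K_{267, 267}, which has 267·267 = 71289 edges.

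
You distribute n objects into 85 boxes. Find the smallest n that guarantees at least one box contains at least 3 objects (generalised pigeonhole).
n = (3 − 1)·85 + 1 = 171

By the generalised pigeonhole principle, to guarantee some box contains ≥ r objects we need more than (r − 1) · k objects total. Threshold: n = (r − 1) · k + 1. With r = 3 and k = 85: n = 2 · 85 + 1 = 170 + 1 = 171. For n = 170 = 2 · 85, we can put exactly 2 objects in every box, avoiding 3 in any single one — so 171 is tight.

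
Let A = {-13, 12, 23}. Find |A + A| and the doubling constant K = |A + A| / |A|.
K = |A + A| / |A| = 6/3 = 2

Enumerate A + A = {a + b : a, b ∈ A}. With |A| = 3, there are |A|^2 = 9 ordered sum pairs; collecting distinct values, A + A = {-26, -1, 10, 24, 35, 46}, so |A + A| = 6. Thus K = 6/3 = 2. For comparison, the minimum possible |A + A| over all 3-element sets is 2·3 − 1 = 5 (so min K = 5/3), attained only by arithmetic progressions.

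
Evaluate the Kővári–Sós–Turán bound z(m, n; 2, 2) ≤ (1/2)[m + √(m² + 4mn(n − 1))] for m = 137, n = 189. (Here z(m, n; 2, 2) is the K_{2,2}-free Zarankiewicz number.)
z(137, 189; 2, 2) ≤ (1/2)[137 + √(137² + 4·137·189·188)] = (1/2)[137 + √19490305] = 2275.8913

Kővári–Sós–Turán: let r_1, ..., r_137 be the row sums and z = Σ r_i the total number of 1s. Each pair of columns can share at most one row with both entries 1 (else a 2×2 all-ones block appears), so Σ_i C(r_i, 2) ≤ C(189, 2) = 17766. By convexity Σ_i C(r_i, 2) ≥ 137·C(z/137, 2) = z(z − 137)/(2·137), giving z² − 137z − 137·189·188 ≤ 0 and hence z ≤ (1/2)[137 + √(18769 + 4·4867884)] = (1/2)[137 + √19490305] ≈ (1/2)(137 + 4414.7826) = 2275.8913.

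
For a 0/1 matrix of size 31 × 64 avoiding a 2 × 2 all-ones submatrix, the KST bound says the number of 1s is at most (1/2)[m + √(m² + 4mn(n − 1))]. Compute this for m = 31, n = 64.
z(31, 64; 2, 2) ≤ (1/2)[31 + √(31² + 4·31·64·63)] = (1/2)[31 + √500929] = 369.3817

Kővári–Sós–Turán: let r_1, ..., r_31 be the row sums and z = Σ r_i the total number of 1s. Each pair of columns can share at most one row with both entries 1 (else a 2×2 all-ones block appears), so Σ_i C(r_i, 2) ≤ C(64, 2) = 2016. By convexity Σ_i C(r_i, 2) ≥ 31·C(z/31, 2) = z(z − 31)/(2·31), giving z² − 31z − 31·64·63 ≤ 0 and hence z ≤ (1/2)[31 + √(961 + 4·124992)] = (1/2)[31 + √500929] ≈ (1/2)(31 + 707.7634) = 369.3817.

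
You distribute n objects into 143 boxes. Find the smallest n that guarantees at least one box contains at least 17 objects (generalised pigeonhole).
n = (17 − 1)·143 + 1 = 2289

By the generalised pigeonhole principle, to guarantee some box contains ≥ r objects we need more than (r − 1) · k objects total. Threshold: n = (r − 1) · k + 1. With r = 17 and k = 143: n = 16 · 143 + 1 = 2288 + 1 = 2289. For n = 2288 = 16 · 143, we can put exactly 16 objects in every box, avoiding 17 in any single one — so 2289 is tight.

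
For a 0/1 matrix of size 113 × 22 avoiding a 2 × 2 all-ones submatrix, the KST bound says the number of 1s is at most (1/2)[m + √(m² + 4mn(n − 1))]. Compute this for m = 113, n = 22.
z(113, 22; 2, 2) ≤ (1/2)[113 + √(113² + 4·113·22·21)] = (1/2)[113 + √221593] = 291.8683

Kővári–Sós–Turán: let r_1, ..., r_113 be the row sums and z = Σ r_i the total number of 1s. Each pair of columns can share at most one row with both entries 1 (else a 2×2 all-ones block appears), so Σ_i C(r_i, 2) ≤ C(22, 2) = 231. By convexity Σ_i C(r_i, 2) ≥ 113·C(z/113, 2) = z(z − 113)/(2·113), giving z² − 113z − 113·22·21 ≤ 0 and hence z ≤ (1/2)[113 + √(12769 + 4·52206)] = (1/2)[113 + √221593] ≈ (1/2)(113 + 470.7367) = 291.8683.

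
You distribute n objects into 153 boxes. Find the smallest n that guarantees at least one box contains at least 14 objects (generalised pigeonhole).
n = (14 − 1)·153 + 1 = 1990

By the generalised pigeonhole principle, to guarantee some box contains ≥ r objects we need more than (r − 1) · k objects total. Threshold: n = (r − 1) · k + 1. With r = 14 and k = 153: n = 13 · 153 + 1 = 1989 + 1 = 1990. For n = 1989 = 13 · 153, we can put exactly 13 objects in every box, avoiding 14 in any single one — so 1990 is tight.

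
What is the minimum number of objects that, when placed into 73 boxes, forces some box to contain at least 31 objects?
n = (31 − 1)·73 + 1 = 2191

By the generalised pigeonhole principle, to guarantee some box contains ≥ r objects we need more than (r − 1) · k objects total. Threshold: n = (r − 1) · k + 1. With r = 31 and k = 73: n = 30 · 73 + 1 = 2190 + 1 = 2191. For n = 2190 = 30 · 73, we can put exactly 30 objects in every box, avoiding 31 in any single one — so 2191 is tight.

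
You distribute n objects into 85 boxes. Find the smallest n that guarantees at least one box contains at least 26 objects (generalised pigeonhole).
n = (26 − 1)·85 + 1 = 2126

By the generalised pigeonhole principle, to guarantee some box contains ≥ r objects we need more than (r − 1) · k objects total. Threshold: n = (r − 1) · k + 1. With r = 26 and k = 85: n = 25 · 85 + 1 = 2125 + 1 = 2126. For n = 2125 = 25 · 85, we can put exactly 25 objects in every box, avoiding 26 in any single one — so 2126 is tight.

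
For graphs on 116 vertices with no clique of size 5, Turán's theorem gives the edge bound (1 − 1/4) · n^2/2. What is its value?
Turán density bound = (3/4) · 116^2/2 = 5046

Turán's theorem: ex(n, K_{r+1}) is achieved by the complete r-partite Turán graph T(n, r) with parts as balanced as possible, and is at most (1 − 1/r) · n^2/2. For r = 4, n = 116: the density bound is (3/4) · 13456/2 = 5046. Since 4 ∣ 116, the Turán graph T(116, 4) has parts of equal size 29, and its edge count e(T(116, 4)) = 5046 attains the density bound exactly.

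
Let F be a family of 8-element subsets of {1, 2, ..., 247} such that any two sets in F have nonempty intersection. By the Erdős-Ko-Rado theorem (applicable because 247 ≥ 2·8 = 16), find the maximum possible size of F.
max |F| = C(246, 7) = 9924540428880

Erdős-Ko-Rado (1961): when n ≥ 2k, max |F| = C(n−1, k−1). The bound is attained by the star {A : i ∈ A} for any fixed i ∈ [n]. Here C(247−1, 8−1) = C(246, 7) = 9924540428880.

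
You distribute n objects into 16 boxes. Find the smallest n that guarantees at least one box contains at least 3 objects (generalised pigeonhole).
n = (3 − 1)·16 + 1 = 33

By the generalised pigeonhole principle, to guarantee some box contains ≥ r objects we need more than (r − 1) · k objects total. Threshold: n = (r − 1) · k + 1. With r = 3 and k = 16: n = 2 · 16 + 1 = 32 + 1 = 33. For n = 32 = 2 · 16, we can put exactly 2 objects in every box, avoiding 3 in any single one — so 33 is tight.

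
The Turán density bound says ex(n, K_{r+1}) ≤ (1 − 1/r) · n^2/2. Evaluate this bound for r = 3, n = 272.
Turán density bound = (2/3) · 272^2/2 = 73984/3 ≈ 24661.3333

Turán's theorem: ex(n, K_{r+1}) is achieved by the complete r-partite Turán graph T(n, r) with parts as balanced as possible, and is at most (1 − 1/r) · n^2/2. For r = 3, n = 272: the density bound is (2/3) · 73984/2 = 73984/3 ≈ 24661.3333. The integer-valued extremum is e(T(272, 3)) = 24661, which is strictly less than the density bound 73984/3 since 3 ∤ 272 (the parts of T(272, 3) cannot all be equal).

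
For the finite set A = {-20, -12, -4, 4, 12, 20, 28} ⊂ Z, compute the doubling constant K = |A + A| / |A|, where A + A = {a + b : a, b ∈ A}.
K = |A + A| / |A| = 13/7

Enumerate A + A = {a + b : a, b ∈ A}. With |A| = 7, there are |A|^2 = 49 ordered sum pairs; collecting distinct values, A + A = {-40, -32, -24, -16, -8, 0, 8, 16, 24, 32, 40, 48, 56}, so |A + A| = 13. Thus K = 13/7. Here |A + A| = 2|A| − 1 = 13, the minimum possible — so K = 13/7 is minimal, which holds iff A is an arithmetic progression.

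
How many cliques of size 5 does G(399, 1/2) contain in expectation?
E[# K_5] = C(399, 5) · (1/2)^C(5, 2) = 82178367579 / 2^10 ≈ 80252312.088867

For each 5-subset S of vertices (there are C(399, 5) = 82178367579 such S), let X_S = 1 if S induces a K_5 (all C(5, 2) = 10 edges present). Then P(X_S = 1) = (1/2)^10 = 1/1024. By linearity of expectation, E[# K_5] = C(399, 5) · (1/2)^10 = 82178367579 / 1024 ≈ 80252312.088867.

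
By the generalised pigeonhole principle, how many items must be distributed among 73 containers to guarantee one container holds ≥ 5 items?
n = (5 − 1)·73 + 1 = 293

By the generalised pigeonhole principle, to guarantee some box contains ≥ r objects we need more than (r − 1) · k objects total. Threshold: n = (r − 1) · k + 1. With r = 5 and k = 73: n = 4 · 73 + 1 = 292 + 1 = 293. For n = 292 = 4 · 73, we can put exactly 4 objects in every box, avoiding 5 in any single one — so 293 is tight.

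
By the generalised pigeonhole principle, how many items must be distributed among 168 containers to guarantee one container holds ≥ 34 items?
n = (34 − 1)·168 + 1 = 5545

By the generalised pigeonhole principle, to guarantee some box contains ≥ r objects we need more than (r − 1) · k objects total. Threshold: n = (r − 1) · k + 1. With r = 34 and k = 168: n = 33 · 168 + 1 = 5544 + 1 = 5545. For n = 5544 = 33 · 168, we can put exactly 33 objects in every box, avoiding 34 in any single one — so 5545 is tight.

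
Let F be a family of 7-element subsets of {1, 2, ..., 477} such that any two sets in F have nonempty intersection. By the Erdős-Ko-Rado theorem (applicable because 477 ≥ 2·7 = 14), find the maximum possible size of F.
max |F| = C(476, 6) = 15652022159620

The Erdős-Ko-Rado theorem states: for n ≥ 2k, an intersecting family of k-subsets of an n-element set has size at most C(n − 1, k − 1), with equality for 'star' families {A ⊆ [n] : |A| = k, i ∈ A} (fix an element i). For n = 477, k = 7: C(476, 6) = 15652022159620.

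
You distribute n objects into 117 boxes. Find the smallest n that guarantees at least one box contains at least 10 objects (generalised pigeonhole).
n = (10 − 1)·117 + 1 = 1054

By the generalised pigeonhole principle, to guarantee some box contains ≥ r objects we need more than (r − 1) · k objects total. Threshold: n = (r − 1) · k + 1. With r = 10 and k = 117: n = 9 · 117 + 1 = 1053 + 1 = 1054. For n = 1053 = 9 · 117, we can put exactly 9 objects in every box, avoiding 10 in any single one — so 1054 is tight.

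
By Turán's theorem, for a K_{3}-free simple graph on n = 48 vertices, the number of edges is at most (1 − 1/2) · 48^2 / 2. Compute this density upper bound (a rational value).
Turán density bound = (1/2) · 48^2/2 = 576

Turán's theorem: ex(n, K_{r+1}) is achieved by the complete r-partite Turán graph T(n, r) with parts as balanced as possible, and is at most (1 − 1/r) · n^2/2. For r = 2, n = 48: the density bound is (1/2) · 2304/2 = 576. Since 2 ∣ 48, the Turán graph T(48, 2) has parts of equal size 24, and its edge count e(T(48, 2)) = 576 attains the density bound exactly.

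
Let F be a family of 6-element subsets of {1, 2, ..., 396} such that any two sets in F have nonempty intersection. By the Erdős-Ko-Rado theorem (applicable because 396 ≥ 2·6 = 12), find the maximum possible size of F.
max |F| = C(395, 5) = 78120937454

The Erdős-Ko-Rado theorem states: for n ≥ 2k, an intersecting family of k-subsets of an n-element set has size at most C(n − 1, k − 1), with equality for 'star' families {A ⊆ [n] : |A| = k, i ∈ A} (fix an element i). For n = 396, k = 6: C(395, 5) = 78120937454.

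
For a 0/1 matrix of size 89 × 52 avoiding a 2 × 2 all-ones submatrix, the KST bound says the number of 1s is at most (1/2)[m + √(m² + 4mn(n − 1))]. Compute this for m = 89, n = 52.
z(89, 52; 2, 2) ≤ (1/2)[89 + √(89² + 4·89·52·51)] = (1/2)[89 + √952033] = 532.3609

Kővári–Sós–Turán: let r_1, ..., r_89 be the row sums and z = Σ r_i the total number of 1s. Each pair of columns can share at most one row with both entries 1 (else a 2×2 all-ones block appears), so Σ_i C(r_i, 2) ≤ C(52, 2) = 1326. By convexity Σ_i C(r_i, 2) ≥ 89·C(z/89, 2) = z(z − 89)/(2·89), giving z² − 89z − 89·52·51 ≤ 0 and hence z ≤ (1/2)[89 + √(7921 + 4·236028)] = (1/2)[89 + √952033] ≈ (1/2)(89 + 975.7218) = 532.3609.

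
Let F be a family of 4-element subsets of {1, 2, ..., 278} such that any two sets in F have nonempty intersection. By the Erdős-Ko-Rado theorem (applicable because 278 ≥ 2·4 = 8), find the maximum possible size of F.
max |F| = C(277, 3) = 3504050

The Erdős-Ko-Rado theorem states: for n ≥ 2k, an intersecting family of k-subsets of an n-element set has size at most C(n − 1, k − 1), with equality for 'star' families {A ⊆ [n] : |A| = k, i ∈ A} (fix an element i). For n = 278, k = 4: C(277, 3) = 3504050.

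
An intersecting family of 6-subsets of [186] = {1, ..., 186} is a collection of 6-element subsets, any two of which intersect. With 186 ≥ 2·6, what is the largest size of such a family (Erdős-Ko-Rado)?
max |F| = C(185, 5) = 1710052162

Erdős-Ko-Rado (1961): when n ≥ 2k, max |F| = C(n−1, k−1). The bound is attained by the star {A : i ∈ A} for any fixed i ∈ [n]. Here C(186−1, 6−1) = C(185, 5) = 1710052162.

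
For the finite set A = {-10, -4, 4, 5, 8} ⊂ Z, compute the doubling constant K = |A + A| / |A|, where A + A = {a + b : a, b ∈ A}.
K = |A + A| / |A| = 15/5 = 3

Enumerate A + A = {a + b : a, b ∈ A}. With |A| = 5, there are |A|^2 = 25 ordered sum pairs; collecting distinct values, A + A = {-20, -14, -8, -6, -5, -2, 0, 1, 4, 8, 9, 10, 12, 13, 16}, so |A + A| = 15. Thus K = 15/5 = 3. For comparison, the minimum possible |A + A| over all 5-element sets is 2·5 − 1 = 9 (so min K = 9/5), attained only by arithmetic progressions.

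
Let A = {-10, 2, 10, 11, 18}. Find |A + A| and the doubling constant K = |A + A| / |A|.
K = |A + A| / |A| = 14/5

Enumerate A + A = {a + b : a, b ∈ A}. With |A| = 5, there are |A|^2 = 25 ordered sum pairs; collecting distinct values, A + A = {-20, -8, 0, 1, 4, 8, 12, 13, 20, 21, 22, 28, 29, 36}, so |A + A| = 14. Thus K = 14/5. For comparison, the minimum possible |A + A| over all 5-element sets is 2·5 − 1 = 9 (so min K = 9/5), attained only by arithmetic progressions.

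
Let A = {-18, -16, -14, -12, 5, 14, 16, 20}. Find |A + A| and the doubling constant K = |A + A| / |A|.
K = |A + A| / |A| = 28/8 = 7/2

Enumerate A + A = {a + b : a, b ∈ A}. With |A| = 8, there are |A|^2 = 64 ordered sum pairs; collecting distinct values, A + A = {-36, -34, -32, -30, -28, -26, -24, -13, -11, -9, -7, -4, -2, 0, 2, 4, 6, 8, 10, 19, 21, 25, 28, 30, 32, 34, 36, 40}, so |A + A| = 28. Thus K = 28/8 = 7/2. For comparison, the minimum possible |A + A| over all 8-element sets is 2·8 − 1 = 15 (so min K = 15/8), attained only by arithmetic progressions.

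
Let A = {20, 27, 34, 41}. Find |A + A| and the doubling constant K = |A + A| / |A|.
K = |A + A| / |A| = 7/4

Enumerate A + A = {a + b : a, b ∈ A}. With |A| = 4, there are |A|^2 = 16 ordered sum pairs; collecting distinct values, A + A = {40, 47, 54, 61, 68, 75, 82}, so |A + A| = 7. Thus K = 7/4. Here |A + A| = 2|A| − 1 = 7, the minimum possible — so K = 7/4 is minimal, which holds iff A is an arithmetic progression.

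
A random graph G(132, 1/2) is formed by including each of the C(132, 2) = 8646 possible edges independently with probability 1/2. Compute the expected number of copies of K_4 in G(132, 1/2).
E[# K_4] = C(132, 4) · (1/2)^C(4, 2) = 12082785 / 2^6 = 188793.515625

For each 4-subset S of vertices (there are C(132, 4) = 12082785 such S), let X_S = 1 if S induces a K_4 (all C(4, 2) = 6 edges present). Then P(X_S = 1) = (1/2)^6 = 1/64. By linearity of expectation, E[# K_4] = C(132, 4) · (1/2)^6 = 12082785 / 64 = 188793.515625.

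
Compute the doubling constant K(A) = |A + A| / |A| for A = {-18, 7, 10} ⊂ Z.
K = |A + A| / |A| = 6/3 = 2

Enumerate A + A = {a + b : a, b ∈ A}. With |A| = 3, there are |A|^2 = 9 ordered sum pairs; collecting distinct values, A + A = {-36, -11, -8, 14, 17, 20}, so |A + A| = 6. Thus K = 6/3 = 2. For comparison, the minimum possible |A + A| over all 3-element sets is 2·3 − 1 = 5 (so min K = 5/3), attained only by arithmetic progressions.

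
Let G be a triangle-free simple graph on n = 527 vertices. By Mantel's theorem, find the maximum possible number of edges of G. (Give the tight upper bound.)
ex(527, K_3) = ⌊527^2/4⌋ = 69432

Mantel (1907): a triangle-free graph on n vertices has at most ⌊n^2/4⌋ edges, with equality for the complete bipartite graph K_{⌊n/2⌋, ⌈n/2⌉}. For n = 527: ⌊527^2/4⌋ = ⌊277729/4⌋ = 69432. The extremal graph is K_{263, 264}, which has 263·264 = 69432 edges.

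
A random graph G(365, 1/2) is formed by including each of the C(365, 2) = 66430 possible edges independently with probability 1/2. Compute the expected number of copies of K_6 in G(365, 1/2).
E[# K_6] = C(365, 6) · (1/2)^C(6, 2) = 3151277509380 / 2^15 = 787819377345/8192 ≈ 96169357.586060

For each 6-subset S of vertices (there are C(365, 6) = 3151277509380 such S), let X_S = 1 if S induces a K_6 (all C(6, 2) = 15 edges present). Then P(X_S = 1) = (1/2)^15 = 1/32768. By linearity of expectation, E[# K_6] = C(365, 6) · (1/2)^15 = 3151277509380 / 32768 = 787819377345/8192 ≈ 96169357.586060.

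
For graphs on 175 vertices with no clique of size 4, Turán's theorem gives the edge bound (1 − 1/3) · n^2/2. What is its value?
Turán density bound = (2/3) · 175^2/2 = 30625/3 ≈ 10208.3333

Turán's theorem: ex(n, K_{r+1}) is achieved by the complete r-partite Turán graph T(n, r) with parts as balanced as possible, and is at most (1 − 1/r) · n^2/2. For r = 3, n = 175: the density bound is (2/3) · 30625/2 = 30625/3 ≈ 10208.3333. The integer-valued extremum is e(T(175, 3)) = 10208, which is strictly less than the density bound 30625/3 since 3 ∤ 175 (the parts of T(175, 3) cannot all be equal).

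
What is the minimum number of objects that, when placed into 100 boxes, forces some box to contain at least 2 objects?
n = (2 − 1)·100 + 1 = 101

By the generalised pigeonhole principle, to guarantee some box contains ≥ r objects we need more than (r − 1) · k objects total. Threshold: n = (r − 1) · k + 1. With r = 2 and k = 100: n = 1 · 100 + 1 = 100 + 1 = 101. For n = 100 = 1 · 100, we can put exactly 1 objects in every box, avoiding 2 in any single one — so 101 is tight.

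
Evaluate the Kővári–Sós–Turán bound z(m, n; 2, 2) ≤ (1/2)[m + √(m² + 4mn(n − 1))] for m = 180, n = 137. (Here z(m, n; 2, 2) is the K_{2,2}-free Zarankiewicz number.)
z(180, 137; 2, 2) ≤ (1/2)[180 + √(180² + 4·180·137·136)] = (1/2)[180 + √13447440] = 1923.5376

Kővári–Sós–Turán: let r_1, ..., r_180 be the row sums and z = Σ r_i the total number of 1s. Each pair of columns can share at most one row with both entries 1 (else a 2×2 all-ones block appears), so Σ_i C(r_i, 2) ≤ C(137, 2) = 9316. By convexity Σ_i C(r_i, 2) ≥ 180·C(z/180, 2) = z(z − 180)/(2·180), giving z² − 180z − 180·137·136 ≤ 0 and hence z ≤ (1/2)[180 + √(32400 + 4·3353760)] = (1/2)[180 + √13447440] ≈ (1/2)(180 + 3667.0751) = 1923.5376.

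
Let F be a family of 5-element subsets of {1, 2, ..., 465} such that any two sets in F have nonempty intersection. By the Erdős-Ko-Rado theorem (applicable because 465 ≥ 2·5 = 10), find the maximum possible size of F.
max |F| = C(464, 4) = 1906472876

Erdős-Ko-Rado (1961): when n ≥ 2k, max |F| = C(n−1, k−1). The bound is attained by the star {A : i ∈ A} for any fixed i ∈ [n]. Here C(465−1, 5−1) = C(464, 4) = 1906472876.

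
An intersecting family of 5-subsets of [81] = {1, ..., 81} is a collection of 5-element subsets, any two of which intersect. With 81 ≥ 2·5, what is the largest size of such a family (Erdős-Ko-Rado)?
max |F| = C(80, 4) = 1581580

Erdős-Ko-Rado (1961): when n ≥ 2k, max |F| = C(n−1, k−1). The bound is attained by the star {A : i ∈ A} for any fixed i ∈ [n]. Here C(81−1, 5−1) = C(80, 4) = 1581580.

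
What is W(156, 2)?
W(156, 2) = 156 + 1 = 157

A 2-term AP is any pair of integers, so a monochromatic 2-AP exists iff some colour is used at least twice. With 156 colours, the colouring i ↦ i on {1, ..., 156} uses each colour once, avoiding any monochromatic pair, so W(156, 2) > 156. For {1, ..., 157}, pigeonhole forces two integers of the same colour, which form a monochromatic 2-AP. Hence W(156, 2) = 157.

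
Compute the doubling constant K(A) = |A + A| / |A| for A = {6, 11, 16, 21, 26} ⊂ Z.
K = |A + A| / |A| = 9/5

Enumerate A + A = {a + b : a, b ∈ A}. With |A| = 5, there are |A|^2 = 25 ordered sum pairs; collecting distinct values, A + A = {12, 17, 22, 27, 32, 37, 42, 47, 52}, so |A + A| = 9. Thus K = 9/5. Here |A + A| = 2|A| − 1 = 9, the minimum possible — so K = 9/5 is minimal, which holds iff A is an arithmetic progression.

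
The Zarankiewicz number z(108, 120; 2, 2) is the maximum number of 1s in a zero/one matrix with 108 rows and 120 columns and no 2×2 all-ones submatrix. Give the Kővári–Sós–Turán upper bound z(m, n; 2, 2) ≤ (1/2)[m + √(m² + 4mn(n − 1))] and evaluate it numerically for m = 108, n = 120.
z(108, 120; 2, 2) ≤ (1/2)[108 + √(108² + 4·108·120·119)] = (1/2)[108 + √6180624] = 1297.043

Kővári–Sós–Turán: let r_1, ..., r_108 be the row sums and z = Σ r_i the total number of 1s. Each pair of columns can share at most one row with both entries 1 (else a 2×2 all-ones block appears), so Σ_i C(r_i, 2) ≤ C(120, 2) = 7140. By convexity Σ_i C(r_i, 2) ≥ 108·C(z/108, 2) = z(z − 108)/(2·108), giving z² − 108z − 108·120·119 ≤ 0 and hence z ≤ (1/2)[108 + √(11664 + 4·1542240)] = (1/2)[108 + √6180624] ≈ (1/2)(108 + 2486.0861) = 1297.043.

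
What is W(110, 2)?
W(110, 2) = 110 + 1 = 111

A 2-term AP is any pair of integers, so a monochromatic 2-AP exists iff some colour is used at least twice. With 110 colours, the colouring i ↦ i on {1, ..., 110} uses each colour once, avoiding any monochromatic pair, so W(110, 2) > 110. For {1, ..., 111}, pigeonhole forces two integers of the same colour, which form a monochromatic 2-AP. Hence W(110, 2) = 111.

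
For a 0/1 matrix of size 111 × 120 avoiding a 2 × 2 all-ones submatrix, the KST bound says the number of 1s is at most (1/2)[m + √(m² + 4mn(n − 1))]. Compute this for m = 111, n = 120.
z(111, 120; 2, 2) ≤ (1/2)[111 + √(111² + 4·111·120·119)] = (1/2)[111 + √6352641] = 1315.7223

Kővári–Sós–Turán: let r_1, ..., r_111 be the row sums and z = Σ r_i the total number of 1s. Each pair of columns can share at most one row with both entries 1 (else a 2×2 all-ones block appears), so Σ_i C(r_i, 2) ≤ C(120, 2) = 7140. By convexity Σ_i C(r_i, 2) ≥ 111·C(z/111, 2) = z(z − 111)/(2·111), giving z² − 111z − 111·120·119 ≤ 0 and hence z ≤ (1/2)[111 + √(12321 + 4·1585080)] = (1/2)[111 + √6352641] ≈ (1/2)(111 + 2520.4446) = 1315.7223.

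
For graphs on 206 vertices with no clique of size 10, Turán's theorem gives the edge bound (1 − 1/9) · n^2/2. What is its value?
Turán density bound = (8/9) · 206^2/2 = 169744/9 ≈ 18860.4444

Turán's theorem: ex(n, K_{r+1}) is achieved by the complete r-partite Turán graph T(n, r) with parts as balanced as possible, and is at most (1 − 1/r) · n^2/2. For r = 9, n = 206: the density bound is (8/9) · 42436/2 = 169744/9 ≈ 18860.4444. The integer-valued extremum is e(T(206, 9)) = 18860, which is strictly less than the density bound 169744/9 since 9 ∤ 206 (the parts of T(206, 9) cannot all be equal).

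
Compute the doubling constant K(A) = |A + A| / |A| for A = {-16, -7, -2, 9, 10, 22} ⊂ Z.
K = |A + A| / |A| = 20/6 = 10/3

Enumerate A + A = {a + b : a, b ∈ A}. With |A| = 6, there are |A|^2 = 36 ordered sum pairs; collecting distinct values, A + A = {-32, -23, -18, -14, -9, -7, -6, -4, 2, 3, 6, 7, 8, 15, 18, 19, 20, 31, 32, 44}, so |A + A| = 20. Thus K = 20/6 = 10/3. For comparison, the minimum possible |A + A| over all 6-element sets is 2·6 − 1 = 11 (so min K = 11/6), attained only by arithmetic progressions.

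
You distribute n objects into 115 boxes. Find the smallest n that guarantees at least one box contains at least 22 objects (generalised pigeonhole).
n = (22 − 1)·115 + 1 = 2416

By the generalised pigeonhole principle, to guarantee some box contains ≥ r objects we need more than (r − 1) · k objects total. Threshold: n = (r − 1) · k + 1. With r = 22 and k = 115: n = 21 · 115 + 1 = 2415 + 1 = 2416. For n = 2415 = 21 · 115, we can put exactly 21 objects in every box, avoiding 22 in any single one — so 2416 is tight.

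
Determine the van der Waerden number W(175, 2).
W(175, 2) = 175 + 1 = 176

A 2-term AP is any pair of integers, so a monochromatic 2-AP exists iff some colour is used at least twice. With 175 colours, the colouring i ↦ i on {1, ..., 175} uses each colour once, avoiding any monochromatic pair, so W(175, 2) > 175. For {1, ..., 176}, pigeonhole forces two integers of the same colour, which form a monochromatic 2-AP. Hence W(175, 2) = 176.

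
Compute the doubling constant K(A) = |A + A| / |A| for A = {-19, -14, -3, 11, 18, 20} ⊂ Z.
K = |A + A| / |A| = 21/6 = 7/2

Enumerate A + A = {a + b : a, b ∈ A}. With |A| = 6, there are |A|^2 = 36 ordered sum pairs; collecting distinct values, A + A = {-38, -33, -28, -22, -17, -8, -6, -3, -1, 1, 4, 6, 8, 15, 17, 22, 29, 31, 36, 38, 40}, so |A + A| = 21. Thus K = 21/6 = 7/2. For comparison, the minimum possible |A + A| over all 6-element sets is 2·6 − 1 = 11 (so min K = 11/6), attained only by arithmetic progressions.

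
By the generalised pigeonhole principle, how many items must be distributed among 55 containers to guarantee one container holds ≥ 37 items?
n = (37 − 1)·55 + 1 = 1981

By the generalised pigeonhole principle, to guarantee some box contains ≥ r objects we need more than (r − 1) · k objects total. Threshold: n = (r − 1) · k + 1. With r = 37 and k = 55: n = 36 · 55 + 1 = 1980 + 1 = 1981. For n = 1980 = 36 · 55, we can put exactly 36 objects in every box, avoiding 37 in any single one — so 1981 is tight.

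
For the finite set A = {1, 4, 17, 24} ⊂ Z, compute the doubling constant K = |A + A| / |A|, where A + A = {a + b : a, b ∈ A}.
K = |A + A| / |A| = 10/4 = 5/2

Enumerate A + A = {a + b : a, b ∈ A}. With |A| = 4, there are |A|^2 = 16 ordered sum pairs; collecting distinct values, A + A = {2, 5, 8, 18, 21, 25, 28, 34, 41, 48}, so |A + A| = 10. Thus K = 10/4 = 5/2. For comparison, the minimum possible |A + A| over all 4-element sets is 2·4 − 1 = 7 (so min K = 7/4), attained only by arithmetic progressions.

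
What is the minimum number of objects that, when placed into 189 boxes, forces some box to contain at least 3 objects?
n = (3 − 1)·189 + 1 = 379

By the generalised pigeonhole principle, to guarantee some box contains ≥ r objects we need more than (r − 1) · k objects total. Threshold: n = (r − 1) · k + 1. With r = 3 and k = 189: n = 2 · 189 + 1 = 378 + 1 = 379. For n = 378 = 2 · 189, we can put exactly 2 objects in every box, avoiding 3 in any single one — so 379 is tight.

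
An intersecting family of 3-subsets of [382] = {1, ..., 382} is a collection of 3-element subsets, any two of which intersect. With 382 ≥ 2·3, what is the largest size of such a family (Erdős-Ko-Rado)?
max |F| = C(381, 2) = 72390

Erdős-Ko-Rado (1961): when n ≥ 2k, max |F| = C(n−1, k−1). The bound is attained by the star {A : i ∈ A} for any fixed i ∈ [n]. Here C(382−1, 3−1) = C(381, 2) = 72390.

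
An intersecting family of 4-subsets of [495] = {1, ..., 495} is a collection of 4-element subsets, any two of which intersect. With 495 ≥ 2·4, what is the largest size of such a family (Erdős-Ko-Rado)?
max |F| = C(494, 3) = 19970444

The Erdős-Ko-Rado theorem states: for n ≥ 2k, an intersecting family of k-subsets of an n-element set has size at most C(n − 1, k − 1), with equality for 'star' families {A ⊆ [n] : |A| = k, i ∈ A} (fix an element i). For n = 495, k = 4: C(494, 3) = 19970444.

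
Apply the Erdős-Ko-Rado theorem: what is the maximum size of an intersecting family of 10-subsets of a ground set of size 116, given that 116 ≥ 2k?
max |F| = C(115, 9) = 7032112662630

Erdős-Ko-Rado (1961): when n ≥ 2k, max |F| = C(n−1, k−1). The bound is attained by the star {A : i ∈ A} for any fixed i ∈ [n]. Here C(116−1, 10−1) = C(115, 9) = 7032112662630.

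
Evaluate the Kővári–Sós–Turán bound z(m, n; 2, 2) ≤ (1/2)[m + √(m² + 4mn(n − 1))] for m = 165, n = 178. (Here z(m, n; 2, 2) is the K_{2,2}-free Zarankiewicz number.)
z(165, 178; 2, 2) ≤ (1/2)[165 + √(165² + 4·165·178·177)] = (1/2)[165 + √20821185] = 2364.0118

Kővári–Sós–Turán: let r_1, ..., r_165 be the row sums and z = Σ r_i the total number of 1s. Each pair of columns can share at most one row with both entries 1 (else a 2×2 all-ones block appears), so Σ_i C(r_i, 2) ≤ C(178, 2) = 15753. By convexity Σ_i C(r_i, 2) ≥ 165·C(z/165, 2) = z(z − 165)/(2·165), giving z² − 165z − 165·178·177 ≤ 0 and hence z ≤ (1/2)[165 + √(27225 + 4·5198490)] = (1/2)[165 + √20821185] ≈ (1/2)(165 + 4563.0237) = 2364.0118.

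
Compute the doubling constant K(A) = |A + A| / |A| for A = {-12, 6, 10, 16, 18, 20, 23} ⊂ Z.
K = |A + A| / |A| = 26/7

Enumerate A + A = {a + b : a, b ∈ A}. With |A| = 7, there are |A|^2 = 49 ordered sum pairs; collecting distinct values, A + A = {-24, -6, -2, 4, 6, 8, 11, 12, 16, 20, 22, 24, 26, 28, 29, 30, 32, 33, 34, 36, 38, 39, 40, 41, 43, 46}, so |A + A| = 26. Thus K = 26/7. For comparison, the minimum possible |A + A| over all 7-element sets is 2·7 − 1 = 13 (so min K = 13/7), attained only by arithmetic progressions.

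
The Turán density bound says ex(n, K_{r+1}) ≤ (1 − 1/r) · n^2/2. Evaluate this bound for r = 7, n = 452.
Turán density bound = (6/7) · 452^2/2 = 612912/7 ≈ 87558.8571

Turán's theorem: ex(n, K_{r+1}) is achieved by the complete r-partite Turán graph T(n, r) with parts as balanced as possible, and is at most (1 − 1/r) · n^2/2. For r = 7, n = 452: the density bound is (6/7) · 204304/2 = 612912/7 ≈ 87558.8571. The integer-valued extremum is e(T(452, 7)) = 87558, which is strictly less than the density bound 612912/7 since 7 ∤ 452 (the parts of T(452, 7) cannot all be equal).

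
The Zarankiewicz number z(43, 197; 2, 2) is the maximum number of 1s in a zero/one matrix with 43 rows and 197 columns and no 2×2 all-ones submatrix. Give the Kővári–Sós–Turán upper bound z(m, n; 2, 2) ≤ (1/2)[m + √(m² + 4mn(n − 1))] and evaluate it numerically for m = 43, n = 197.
z(43, 197; 2, 2) ≤ (1/2)[43 + √(43² + 4·43·197·196)] = (1/2)[43 + √6643113] = 1310.2119

Kővári–Sós–Turán: let r_1, ..., r_43 be the row sums and z = Σ r_i the total number of 1s. Each pair of columns can share at most one row with both entries 1 (else a 2×2 all-ones block appears), so Σ_i C(r_i, 2) ≤ C(197, 2) = 19306. By convexity Σ_i C(r_i, 2) ≥ 43·C(z/43, 2) = z(z − 43)/(2·43), giving z² − 43z − 43·197·196 ≤ 0 and hence z ≤ (1/2)[43 + √(1849 + 4·1660316)] = (1/2)[43 + √6643113] ≈ (1/2)(43 + 2577.4237) = 1310.2119.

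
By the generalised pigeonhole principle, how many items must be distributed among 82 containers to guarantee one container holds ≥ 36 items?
n = (36 − 1)·82 + 1 = 2871

By the generalised pigeonhole principle, to guarantee some box contains ≥ r objects we need more than (r − 1) · k objects total. Threshold: n = (r − 1) · k + 1. With r = 36 and k = 82: n = 35 · 82 + 1 = 2870 + 1 = 2871. For n = 2870 = 35 · 82, we can put exactly 35 objects in every box, avoiding 36 in any single one — so 2871 is tight.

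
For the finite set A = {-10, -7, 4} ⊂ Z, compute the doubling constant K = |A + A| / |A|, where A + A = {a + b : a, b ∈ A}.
K = |A + A| / |A| = 6/3 = 2

Enumerate A + A = {a + b : a, b ∈ A}. With |A| = 3, there are |A|^2 = 9 ordered sum pairs; collecting distinct values, A + A = {-20, -17, -14, -6, -3, 8}, so |A + A| = 6. Thus K = 6/3 = 2. For comparison, the minimum possible |A + A| over all 3-element sets is 2·3 − 1 = 5 (so min K = 5/3), attained only by arithmetic progressions.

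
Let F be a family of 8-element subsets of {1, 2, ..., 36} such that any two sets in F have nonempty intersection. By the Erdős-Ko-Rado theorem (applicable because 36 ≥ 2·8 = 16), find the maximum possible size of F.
max |F| = C(35, 7) = 6724520

Erdős-Ko-Rado (1961): when n ≥ 2k, max |F| = C(n−1, k−1). The bound is attained by the star {A : i ∈ A} for any fixed i ∈ [n]. Here C(36−1, 8−1) = C(35, 7) = 6724520.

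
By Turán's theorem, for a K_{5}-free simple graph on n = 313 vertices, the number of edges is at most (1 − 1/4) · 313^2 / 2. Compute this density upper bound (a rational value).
Turán density bound = (3/4) · 313^2/2 = 293907/8 ≈ 36738.375

Turán's theorem: ex(n, K_{r+1}) is achieved by the complete r-partite Turán graph T(n, r) with parts as balanced as possible, and is at most (1 − 1/r) · n^2/2. For r = 4, n = 313: the density bound is (3/4) · 97969/2 = 293907/8 ≈ 36738.375. The integer-valued extremum is e(T(313, 4)) = 36738, which is strictly less than the density bound 293907/8 since 4 ∤ 313 (the parts of T(313, 4) cannot all be equal).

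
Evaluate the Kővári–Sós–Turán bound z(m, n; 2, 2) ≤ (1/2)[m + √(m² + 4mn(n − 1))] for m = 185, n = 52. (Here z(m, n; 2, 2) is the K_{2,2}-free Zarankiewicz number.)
z(185, 52; 2, 2) ≤ (1/2)[185 + √(185² + 4·185·52·51)] = (1/2)[185 + √1996705] = 799.0241

Kővári–Sós–Turán: let r_1, ..., r_185 be the row sums and z = Σ r_i the total number of 1s. Each pair of columns can share at most one row with both entries 1 (else a 2×2 all-ones block appears), so Σ_i C(r_i, 2) ≤ C(52, 2) = 1326. By convexity Σ_i C(r_i, 2) ≥ 185·C(z/185, 2) = z(z − 185)/(2·185), giving z² − 185z − 185·52·51 ≤ 0 and hence z ≤ (1/2)[185 + √(34225 + 4·490620)] = (1/2)[185 + √1996705] ≈ (1/2)(185 + 1413.0481) = 799.0241.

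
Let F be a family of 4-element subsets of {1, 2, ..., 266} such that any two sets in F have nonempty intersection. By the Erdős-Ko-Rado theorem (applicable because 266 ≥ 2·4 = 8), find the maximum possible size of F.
max |F| = C(265, 3) = 3066580

The Erdős-Ko-Rado theorem states: for n ≥ 2k, an intersecting family of k-subsets of an n-element set has size at most C(n − 1, k − 1), with equality for 'star' families {A ⊆ [n] : |A| = k, i ∈ A} (fix an element i). For n = 266, k = 4: C(265, 3) = 3066580.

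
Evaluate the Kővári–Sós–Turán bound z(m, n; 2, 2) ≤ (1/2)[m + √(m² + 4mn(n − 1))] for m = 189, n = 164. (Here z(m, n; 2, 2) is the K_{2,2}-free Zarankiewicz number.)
z(189, 164; 2, 2) ≤ (1/2)[189 + √(189² + 4·189·164·163)] = (1/2)[189 + √20245113] = 2344.2285

Kővári–Sós–Turán: let r_1, ..., r_189 be the row sums and z = Σ r_i the total number of 1s. Each pair of columns can share at most one row with both entries 1 (else a 2×2 all-ones block appears), so Σ_i C(r_i, 2) ≤ C(164, 2) = 13366. By convexity Σ_i C(r_i, 2) ≥ 189·C(z/189, 2) = z(z − 189)/(2·189), giving z² − 189z − 189·164·163 ≤ 0 and hence z ≤ (1/2)[189 + √(35721 + 4·5052348)] = (1/2)[189 + √20245113] ≈ (1/2)(189 + 4499.457) = 2344.2285.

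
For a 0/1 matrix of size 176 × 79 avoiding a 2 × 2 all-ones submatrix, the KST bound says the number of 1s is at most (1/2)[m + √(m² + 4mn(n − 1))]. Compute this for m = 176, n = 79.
z(176, 79; 2, 2) ≤ (1/2)[176 + √(176² + 4·176·79·78)] = (1/2)[176 + √4369024] = 1133.1105

Kővári–Sós–Turán: let r_1, ..., r_176 be the row sums and z = Σ r_i the total number of 1s. Each pair of columns can share at most one row with both entries 1 (else a 2×2 all-ones block appears), so Σ_i C(r_i, 2) ≤ C(79, 2) = 3081. By convexity Σ_i C(r_i, 2) ≥ 176·C(z/176, 2) = z(z − 176)/(2·176), giving z² − 176z − 176·79·78 ≤ 0 and hence z ≤ (1/2)[176 + √(30976 + 4·1084512)] = (1/2)[176 + √4369024] ≈ (1/2)(176 + 2090.221) = 1133.1105.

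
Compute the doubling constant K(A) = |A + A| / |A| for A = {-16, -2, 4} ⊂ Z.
K = |A + A| / |A| = 6/3 = 2

Enumerate A + A = {a + b : a, b ∈ A}. With |A| = 3, there are |A|^2 = 9 ordered sum pairs; collecting distinct values, A + A = {-32, -18, -12, -4, 2, 8}, so |A + A| = 6. Thus K = 6/3 = 2. For comparison, the minimum possible |A + A| over all 3-element sets is 2·3 − 1 = 5 (so min K = 5/3), attained only by arithmetic progressions.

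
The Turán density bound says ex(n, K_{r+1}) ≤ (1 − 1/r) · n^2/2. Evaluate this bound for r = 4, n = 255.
Turán density bound = (3/4) · 255^2/2 = 195075/8 ≈ 24384.375

Turán's theorem: ex(n, K_{r+1}) is achieved by the complete r-partite Turán graph T(n, r) with parts as balanced as possible, and is at most (1 − 1/r) · n^2/2. For r = 4, n = 255: the density bound is (3/4) · 65025/2 = 195075/8 ≈ 24384.375. The integer-valued extremum is e(T(255, 4)) = 24384, which is strictly less than the density bound 195075/8 since 4 ∤ 255 (the parts of T(255, 4) cannot all be equal).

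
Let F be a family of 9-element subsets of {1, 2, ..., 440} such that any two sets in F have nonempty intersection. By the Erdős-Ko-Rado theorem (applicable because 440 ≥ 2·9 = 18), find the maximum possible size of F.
max |F| = C(439, 8) = 32087557740825918

Erdős-Ko-Rado (1961): when n ≥ 2k, max |F| = C(n−1, k−1). The bound is attained by the star {A : i ∈ A} for any fixed i ∈ [n]. Here C(440−1, 9−1) = C(439, 8) = 32087557740825918.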